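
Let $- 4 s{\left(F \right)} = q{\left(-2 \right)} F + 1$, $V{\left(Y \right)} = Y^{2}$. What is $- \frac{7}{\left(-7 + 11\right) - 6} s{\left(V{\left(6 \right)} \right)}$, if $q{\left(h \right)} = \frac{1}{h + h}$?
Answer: $7$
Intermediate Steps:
$q{\left(h \right)} = \frac{1}{2 h}$
$s{\left(F \right)} = - \frac{1}{4} + \frac{F}{16}$ ($s{\left(F \right)} = - \frac{\frac{1}{2 \left(-2\right)} F + 1}{4} = - \frac{\frac{1}{2} \left(- \frac{1}{2}\right) F + 1}{4} = - \frac{- \frac{F}{4} + 1}{4} = - \frac{1 - \frac{F}{4}}{4} = - \frac{1}{4} + \frac{F}{16}$)
$- \frac{7}{\left(-7 + 11\right) - 6} s{\left(V{\left(6 \right)} \right)} = - \frac{7}{\left(-7 + 11\right) - 6} \left(- \frac{1}{4} + \frac{6^{2}}{16}\right) = - \frac{7}{4 - 6} \left(- \frac{1}{4} + \frac{1}{16} \cdot 36\right) = - \frac{7}{-2} \left(- \frac{1}{4} + \frac{9}{4}\right) = \left(-7\right) \left(- \frac{1}{2}\right) 2 = \frac{7}{2} \cdot 2 = 7$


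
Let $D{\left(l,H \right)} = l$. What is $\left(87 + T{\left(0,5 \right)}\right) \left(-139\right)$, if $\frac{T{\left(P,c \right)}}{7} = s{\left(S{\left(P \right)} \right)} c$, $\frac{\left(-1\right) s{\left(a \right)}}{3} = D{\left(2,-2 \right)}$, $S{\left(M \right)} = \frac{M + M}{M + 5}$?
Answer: $17097$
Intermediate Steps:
$S{\left(M \right)} = \frac{2 M}{5 + M}$
$s{\left(a \right)} = -6$ ($s{\left(a \right)} = \left(-3\right) 2 = -6$)
$T{\left(P,c \right)} = - 42 c$ ($T{\left(P,c \right)} = 7 \left(- 6 c\right) = - 42 c$)
$\left(87 + T{\left(0,5 \right)}\right) \left(-139\right) = \left(87 - 210\right) \left(-139\right) = \left(-123\right) \left(-139\right) = 17097$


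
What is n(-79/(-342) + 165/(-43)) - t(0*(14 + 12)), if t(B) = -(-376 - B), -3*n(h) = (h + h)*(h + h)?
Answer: -63799634041/162199827 ≈ -393.34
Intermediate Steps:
n(h) = -4*h**2/3 (n(h) = -(h + h)*(h + h)/3 = -2*h*2*h/3 = -4*h**2/3)
t(B) = 376 + B
n(-79/(-342) + 165/(-43)) - t(0*(14 + 12)) = -4*(-79/(-342) + 165/(-43))**2/3 - (376 + 0*(14 + 12)) = -4*(-79*(-1/342) + 165*(-1/43))**2/3 - (376 + 0*26) = -4*(79/342 - 165/43)**2/3 - (376 + 0) = -4*(-53033/14706)**2/3 - 1*376 = -4/3*2812499089/216266436 - 376 = -2812499089/162199827 - 376 = -63799634041/162199827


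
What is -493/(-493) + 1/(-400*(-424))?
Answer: 169601/169600 ≈ 1.0000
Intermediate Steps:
-493/(-493) + 1/(-400*(-424)) = -493*(-1/493) - 1/400*(-1/424) = 1 + 1/169600 = 169601/169600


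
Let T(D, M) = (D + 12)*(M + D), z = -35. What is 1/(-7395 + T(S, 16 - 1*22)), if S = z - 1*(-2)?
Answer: -1/6576 ≈ -0.00015207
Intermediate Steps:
S = -33 (S = -35 - 1*(-2) = -35 + 2 = -33)
T(D, M) = (12 + D)*(D + M)
1/(-7395 + T(S, 16 - 1*22)) = 1/(-7395 + ((-33)**2 + 12*(-33) + 12*(16 - 1*22) - 33*(16 - 1*22))) = 1/(-7395 + (1089 - 396 + 12*(16 - 22) - 33*(16 - 22))) = 1/(-7395 + (1089 - 396 + 12*(-6) - 33*(-6))) = 1/(-7395 + (1089 - 396 - 72 + 198)) = 1/(-7395 + 819) = 1/(-6576) = -1/6576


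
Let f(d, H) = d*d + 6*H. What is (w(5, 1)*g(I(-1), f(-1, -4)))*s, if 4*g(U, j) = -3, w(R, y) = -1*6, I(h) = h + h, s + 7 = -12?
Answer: -171/2 ≈ -85.500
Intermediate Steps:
s = -19 (s = -7 - 12 = -19)
I(h) = 2*h
f(d, H) = d² + 6*H
w(R, y) = -6
g(U, j) = -¾ (g(U, j) = (¼)*(-3) = -¾)
(w(5, 1)*g(I(-1), f(-1, -4)))*s = -6*(-¾)*(-19) = (9/2)*(-19) = -171/2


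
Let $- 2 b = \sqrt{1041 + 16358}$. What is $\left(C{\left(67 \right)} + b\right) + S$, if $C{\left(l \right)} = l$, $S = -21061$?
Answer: $-20994 - \frac{\sqrt{17399}}{2} \approx -21060.0$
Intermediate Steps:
$b = - \frac{\sqrt{17399}}{2}$ ($b = - \frac{\sqrt{1041 + 16358}}{2} = - \frac{\sqrt{17399}}{2} \approx -65.953$)
$\left(C{\left(67 \right)} + b\right) + S = \left(67 - \frac{\sqrt{17399}}{2}\right) - 21061 = -20994 - \frac{\sqrt{17399}}{2}$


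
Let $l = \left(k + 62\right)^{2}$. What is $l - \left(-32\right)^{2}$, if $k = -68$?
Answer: $-988$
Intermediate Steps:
$l = 36$ ($l = \left(-68 + 62\right)^{2} = \left(-6\right)^{2} = 36$)
$l - \left(-32\right)^{2} = 36 - \left(-32\right)^{2} = 36 - 1024 = -988$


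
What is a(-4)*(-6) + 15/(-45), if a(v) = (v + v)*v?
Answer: -577/3 ≈ -192.33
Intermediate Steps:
a(v) = 2*v² (a(v) = (2*v)*v = 2*v²)
a(-4)*(-6) + 15/(-45) = (2*(-4)²)*(-6) + 15/(-45) = (2*16)*(-6) + 15*(-1/45) = 32*(-6) - ⅓ = -192 - ⅓ = -577/3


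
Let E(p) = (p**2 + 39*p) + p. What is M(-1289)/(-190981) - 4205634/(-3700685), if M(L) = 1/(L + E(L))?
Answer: 1292079216455964403/1136945862422653920 ≈ 1.1364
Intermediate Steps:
E(p) = p**2 + 40*p
M(L) = 1/(L + L*(40 + L))
M(-1289)/(-190981) - 4205634/(-3700685) = (1/((-1289)*(41 - 1289)))/(-190981) - 4205634/(-3700685) = -1/1289/(-1248)*(-1/190981) - 4205634*(-1/3700685) = -1/1289*(-1/1248)*(-1/190981) + 4205634/3700685 = (1/1608672)*(-1/190981) + 4205634/3700685 = -1/307225787232 + 4205634/3700685 = 1292079216455964403/1136945862422653920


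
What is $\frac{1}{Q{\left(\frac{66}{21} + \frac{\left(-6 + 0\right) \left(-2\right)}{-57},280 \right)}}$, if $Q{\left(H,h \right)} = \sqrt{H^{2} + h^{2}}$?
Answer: $\frac{133 \sqrt{13869697}}{138696970} \approx 0.0035712$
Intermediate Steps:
$\frac{1}{Q{\left(\frac{66}{21} + \frac{\left(-6 + 0\right) \left(-2\right)}{-57},280 \right)}} = \frac{1}{\sqrt{\left(\frac{66}{21} + \frac{\left(-6 + 0\right) \left(-2\right)}{-57}\right)^{2} + 280^{2}}} = \frac{1}{\sqrt{\left(66 \cdot \frac{1}{21} + \left(-6\right) \left(-2\right) \left(- \frac{1}{57}\right)\right)^{2} + 78400}} = \frac{1}{\sqrt{\left(\frac{22}{7} + 12 \left(- \frac{1}{57}\right)\right)^{2} + 78400}} = \frac{1}{\sqrt{\left(\frac{22}{7} - \frac{4}{19}\right)^{2} + 78400}} = \frac{1}{\sqrt{\left(\frac{390}{133}\right)^{2} + 78400}} = \frac{1}{\sqrt{\frac{152100}{17689} + 78400}} = \frac{1}{\sqrt{\frac{1386969700}{17689}}} = \frac{1}{\frac{10}{133} \sqrt{13869697}} = \frac{133 \sqrt{13869697}}{138696970}$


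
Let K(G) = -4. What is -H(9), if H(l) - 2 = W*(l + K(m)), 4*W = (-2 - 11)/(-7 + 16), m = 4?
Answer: -7/36 ≈ -0.19444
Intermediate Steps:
W = -13/36 (W = ((-2 - 11)/(-7 + 16))/4 = (-13/9)/4 = (-13*1/9)/4 = (1/4)*(-13/9) = -13/36 ≈ -0.36111)
H(l) = 31/9 - 13*l/36 (H(l) = 2 - 13*(l - 4)/36 = 2 - 13*(-4 + l)/36 = 2 + (13/9 - 13*l/36) = 31/9 - 13*l/36)
-H(9) = -(31/9 - 13/36*9) = -(31/9 - 13/4) = -1*7/36 = -7/36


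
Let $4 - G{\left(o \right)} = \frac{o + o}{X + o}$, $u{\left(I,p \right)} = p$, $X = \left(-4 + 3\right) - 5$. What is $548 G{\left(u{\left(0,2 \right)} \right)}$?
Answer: $2740$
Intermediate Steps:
$X = -6$ ($X = -1 - 5 = -6$)
$G{\left(o \right)} = 4 - \frac{2 o}{-6 + o}$ ($G{\left(o \right)} = 4 - \frac{o + o}{-6 + o} = 4 - \frac{2 o}{-6 + o}$)
$548 G{\left(u{\left(0,2 \right)} \right)} = 548 \frac{2 \left(-12 + 2\right)}{-6 + 2} = 548 \cdot 2 \frac{1}{-4} \left(-10\right) = 548 \cdot 2 \left(- \frac{1}{4}\right) \left(-10\right) = 548 \cdot 5 = 2740$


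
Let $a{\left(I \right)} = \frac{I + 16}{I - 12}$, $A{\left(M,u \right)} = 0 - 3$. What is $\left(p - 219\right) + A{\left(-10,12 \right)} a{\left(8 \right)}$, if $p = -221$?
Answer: $-422$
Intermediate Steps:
$A{\left(M,u \right)} = -3$
$a{\left(I \right)} = \frac{16 + I}{-12 + I}$
$\left(p - 219\right) + A{\left(-10,12 \right)} a{\left(8 \right)} = \left(-221 - 219\right) - 3 \frac{16 + 8}{-12 + 8} = \left(-221 - 219\right) - 3 \frac{1}{-4} \cdot 24 = -440 - 3 \left(\left(- \frac{1}{4}\right) 24\right) = -440 - -18 = -440 + 18 = -422$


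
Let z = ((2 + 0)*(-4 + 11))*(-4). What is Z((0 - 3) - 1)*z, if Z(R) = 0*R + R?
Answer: 224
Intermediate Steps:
Z(R) = R (Z(R) = 0 + R = R)
z = -56 (z = (2*7)*(-4) = 14*(-4) = -56)
Z((0 - 3) - 1)*z = ((0 - 3) - 1)*(-56) = (-3 - 1)*(-56) = -4*(-56) = 224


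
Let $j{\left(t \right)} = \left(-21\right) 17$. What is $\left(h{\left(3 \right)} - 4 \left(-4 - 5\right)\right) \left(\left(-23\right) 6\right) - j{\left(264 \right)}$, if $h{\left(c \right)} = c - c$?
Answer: $-4611$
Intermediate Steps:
$h{\left(c \right)} = 0$
$j{\left(t \right)} = -357$
$\left(h{\left(3 \right)} - 4 \left(-4 - 5\right)\right) \left(\left(-23\right) 6\right) - j{\left(264 \right)} = \left(0 - 4 \left(-4 - 5\right)\right) \left(\left(-23\right) 6\right) - -357 = \left(0 - -36\right) \left(-138\right) + 357 = \left(0 + 36\right) \left(-138\right) + 357 = 36 \left(-138\right) + 357 = -4968 + 357 = -4611$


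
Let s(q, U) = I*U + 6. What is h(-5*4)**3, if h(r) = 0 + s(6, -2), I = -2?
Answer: 1000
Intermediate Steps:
s(q, U) = 6 - 2*U (s(q, U) = -2*U + 6 = 6 - 2*U)
h(r) = 10 (h(r) = 0 + (6 - 2*(-2)) = 0 + (6 + 4) = 0 + 10 = 10)
h(-5*4)**3 = 10**3 = 1000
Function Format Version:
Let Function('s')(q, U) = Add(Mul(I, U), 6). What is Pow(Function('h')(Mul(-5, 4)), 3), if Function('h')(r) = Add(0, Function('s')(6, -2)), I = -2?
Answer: 1000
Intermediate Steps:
Function('s')(q, U) = Add(6, Mul(-2, U)) (Function('s')(q, U) = Add(Mul(-2, U), 6) = Add(6, Mul(-2, U)))
Function('h')(r) = 10 (Function('h')(r) = Add(0, Add(6, Mul(-2, -2))) = Add(0, Add(6, 4)) = Add(0, 10) = 10)
Pow(Function('h')(Mul(-5, 4)), 3) = Pow(10, 3) = 1000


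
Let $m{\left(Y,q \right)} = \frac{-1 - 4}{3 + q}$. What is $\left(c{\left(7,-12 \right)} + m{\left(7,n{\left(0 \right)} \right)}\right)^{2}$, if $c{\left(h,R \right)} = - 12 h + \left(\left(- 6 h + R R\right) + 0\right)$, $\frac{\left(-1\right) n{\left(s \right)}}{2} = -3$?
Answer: $\frac{24649}{81} \approx 304.31$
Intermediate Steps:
$n{\left(s \right)} = 6$ ($n{\left(s \right)} = \left(-2\right) \left(-3\right) = 6$)
$m{\left(Y,q \right)} = - \frac{5}{3 + q}$
$c{\left(h,R \right)} = R^{2} - 18 h$ ($c{\left(h,R \right)} = - 12 h + \left(\left(- 6 h + R^{2}\right) + 0\right) = - 12 h + \left(\left(R^{2} - 6 h\right) + 0\right) = - 12 h + \left(R^{2} - 6 h\right) = R^{2} - 18 h$)
$\left(c{\left(7,-12 \right)} + m{\left(7,n{\left(0 \right)} \right)}\right)^{2} = \left(\left(\left(-12\right)^{2} - 126\right) - \frac{5}{3 + 6}\right)^{2} = \left(\left(144 - 126\right) - \frac{5}{9}\right)^{2} = \left(18 - \frac{5}{9}\right)^{2} = \left(\frac{157}{9}\right)^{2} = \frac{24649}{81}$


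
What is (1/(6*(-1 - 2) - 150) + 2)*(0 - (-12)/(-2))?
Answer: -335/28 ≈ -11.964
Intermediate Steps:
(1/(6*(-1 - 2) - 150) + 2)*(0 - (-12)/(-2)) = (1/(6*(-3) - 150) + 2)*(0 - (-12)*(-1)/2) = (1/(-18 - 150) + 2)*(0 - 2*3) = (1/(-168) + 2)*(0 - 6) = (-1/168 + 2)*(-6) = (335/168)*(-6) = -335/28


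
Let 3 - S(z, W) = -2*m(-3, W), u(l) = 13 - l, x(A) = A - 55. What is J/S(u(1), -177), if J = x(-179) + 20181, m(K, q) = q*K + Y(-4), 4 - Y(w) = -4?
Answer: 19947/1081 ≈ 18.452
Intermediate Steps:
Y(w) = 8 (Y(w) = 4 - 1*(-4) = 4 + 4 = 8)
x(A) = -55 + A
m(K, q) = 8 + K*q (m(K, q) = q*K + 8 = K*q + 8 = 8 + K*q)
S(z, W) = 19 - 6*W (S(z, W) = 3 - (-2)*(8 - 3*W) = 3 - (-16 + 6*W) = 3 + (16 - 6*W) = 19 - 6*W)
J = 19947 (J = (-55 - 179) + 20181 = -234 + 20181 = 19947)
J/S(u(1), -177) = 19947/(19 - 6*(-177)) = 19947/(19 + 1062) = 19947/1081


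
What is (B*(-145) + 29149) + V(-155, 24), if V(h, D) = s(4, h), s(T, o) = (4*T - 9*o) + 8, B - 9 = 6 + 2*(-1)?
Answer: 28683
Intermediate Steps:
B = 13 (B = 9 + (6 + 2*(-1)) = 9 + (6 - 2) = 9 + 4 = 13)
s(T, o) = 8 - 9*o + 4*T (s(T, o) = (-9*o + 4*T) + 8 = 8 - 9*o + 4*T)
V(h, D) = 24 - 9*h (V(h, D) = 8 - 9*h + 4*4 = 8 - 9*h + 16 = 24 - 9*h)
(B*(-145) + 29149) + V(-155, 24) = (13*(-145) + 29149) + (24 - 9*(-155)) = (-1885 + 29149) + (24 + 1395) = 27264 + 1419 = 28683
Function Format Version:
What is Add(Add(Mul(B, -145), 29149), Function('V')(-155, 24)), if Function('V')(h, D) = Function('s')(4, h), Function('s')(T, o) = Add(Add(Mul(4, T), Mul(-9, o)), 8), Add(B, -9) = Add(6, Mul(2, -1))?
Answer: 28683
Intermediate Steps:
B = 13 (B = Add(9, Add(6, Mul(2, -1))) = Add(9, Add(6, -2)) = Add(9, 4) = 13)
Function('s')(T, o) = Add(8, Mul(-9, o), Mul(4, T)) (Function('s')(T, o) = Add(Add(Mul(-9, o), Mul(4, T)), 8) = Add(8, Mul(-9, o), Mul(4, T)))
Function('V')(h, D) = Add(24, Mul(-9, h)) (Function('V')(h, D) = Add(8, Mul(-9, h), Mul(4, 4)) = Add(8, Mul(-9, h), 16) = Add(24, Mul(-9, h)))
Add(Add(Mul(B, -145), 29149), Function('V')(-155, 24)) = Add(Add(Mul(13, -145), 29149), Add(24, Mul(-9, -155))) = Add(Add(-1885, 29149), Add(24, 1395)) = Add(27264, 1419) = 28683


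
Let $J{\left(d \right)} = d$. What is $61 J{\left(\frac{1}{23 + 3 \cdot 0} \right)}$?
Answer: $\frac{61}{23} \approx 2.6522$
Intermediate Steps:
$61 J{\left(\frac{1}{23 + 3 \cdot 0} \right)} = \frac{61}{23 + 3 \cdot 0} = \frac{61}{23 + 0} = \frac{61}{23}$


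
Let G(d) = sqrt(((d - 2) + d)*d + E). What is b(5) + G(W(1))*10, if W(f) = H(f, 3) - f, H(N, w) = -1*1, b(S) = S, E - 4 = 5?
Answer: 5 + 10*sqrt(21) ≈ 50.826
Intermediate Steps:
E = 9 (E = 4 + 5 = 9)
H(N, w) = -1
W(f) = -1 - f
G(d) = sqrt(9 + d*(-2 + 2*d)) (G(d) = sqrt(((d - 2) + d)*d + 9) = sqrt(((-2 + d) + d)*d + 9) = sqrt((-2 + 2*d)*d + 9) = sqrt(d*(-2 + 2*d) + 9) = sqrt(9 + d*(-2 + 2*d)))
b(5) + G(W(1))*10 = 5 + sqrt(9 - 2*(-1 - 1*1) + 2*(-1 - 1*1)**2)*10 = 5 + sqrt(9 - 2*(-1 - 1) + 2*(-1 - 1)**2)*10 = 5 + sqrt(9 - 2*(-2) + 2*(-2)**2)*10 = 5 + sqrt(9 + 4 + 2*4)*10 = 5 + sqrt(9 + 4 + 8)*10 = 5 + sqrt(21)*10 = 5 + 10*sqrt(21)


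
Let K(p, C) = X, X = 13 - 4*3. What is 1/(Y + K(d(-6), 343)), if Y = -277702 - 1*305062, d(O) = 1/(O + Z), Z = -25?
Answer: -1/582763 ≈ -1.7160e-6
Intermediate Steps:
X = 1 (X = 13 - 12 = 1)
d(O) = 1/(-25 + O) (d(O) = 1/(O - 25) = 1/(-25 + O))
K(p, C) = 1
Y = -582764 (Y = -277702 - 305062 = -582764)
1/(Y + K(d(-6), 343)) = 1/(-582764 + 1) = 1/(-582763) = -1/582763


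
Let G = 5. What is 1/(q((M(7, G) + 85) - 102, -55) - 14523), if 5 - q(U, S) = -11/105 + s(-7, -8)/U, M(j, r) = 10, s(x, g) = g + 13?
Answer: -105/1524304 ≈ -6.8884e-5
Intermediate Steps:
s(x, g) = 13 + g
q(U, S) = 536/105 - 5/U (q(U, S) = 5 - (-11/105 + (13 - 8)/U) = 5 - (-11*1/105 + 5/U) = 5 - (-11/105 + 5/U) = 5 + (11/105 - 5/U) = 536/105 - 5/U)
1/(q((M(7, G) + 85) - 102, -55) - 14523) = 1/((536/105 - 5/((10 + 85) - 102)) - 14523) = 1/((536/105 - 5/(95 - 102)) - 14523) = 1/((536/105 - 5/(-7)) - 14523) = 1/((536/105 - 5*(-⅐)) - 14523) = 1/((536/105 + 5/7) - 14523) = 1/(611/105 - 14523) = 1/(-1524304/105) = -105/1524304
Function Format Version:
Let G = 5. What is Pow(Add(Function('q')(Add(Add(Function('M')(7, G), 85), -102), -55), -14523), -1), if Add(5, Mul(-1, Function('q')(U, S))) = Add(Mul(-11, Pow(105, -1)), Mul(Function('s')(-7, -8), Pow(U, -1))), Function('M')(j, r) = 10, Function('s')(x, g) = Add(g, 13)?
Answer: Rational(-105, 1524304) ≈ -6.8884e-5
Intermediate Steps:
Function('s')(x, g) = Add(13, g)
Function('q')(U, S) = Add(Rational(536, 105), Mul(-5, Pow(U, -1))) (Function('q')(U, S) = Add(5, Mul(-1, Add(Mul(-11, Pow(105, -1)), Mul(Add(13, -8), Pow(U, -1))))) = Add(5, Mul(-1, Add(Mul(-11, Rational(1, 105)), Mul(5, Pow(U, -1))))) = Add(5, Mul(-1, Add(Rational(-11, 105), Mul(5, Pow(U, -1))))) = Add(5, Add(Rational(11, 105), Mul(-5, Pow(U, -1)))) = Add(Rational(536, 105), Mul(-5, Pow(U, -1))))
Pow(Add(Function('q')(Add(Add(Function('M')(7, G), 85), -102), -55), -14523), -1) = Pow(Add(Add(Rational(536, 105), Mul(-5, Pow(Add(Add(10, 85), -102), -1))), -14523), -1) = Pow(Add(Add(Rational(536, 105), Mul(-5, Pow(Add(95, -102), -1))), -14523), -1) = Pow(Add(Add(Rational(536, 105), Mul(-5, Pow(-7, -1))), -14523), -1) = Pow(Add(Add(Rational(536, 105), Mul(-5, Rational(-1, 7))), -14523), -1) = Pow(Add(Add(Rational(536, 105), Rational(5, 7)), -14523), -1) = Pow(Add(Rational(611, 105), -14523), -1) = Pow(Rational(-1524304, 105), -1) = Rational(-105, 1524304)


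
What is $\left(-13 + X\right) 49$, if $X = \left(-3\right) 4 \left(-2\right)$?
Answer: $539$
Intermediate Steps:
$X = 24$ ($X = \left(-12\right) \left(-2\right) = 24$)
$\left(-13 + X\right) 49 = \left(-13 + 24\right) 49 = 11 \cdot 49 = 539$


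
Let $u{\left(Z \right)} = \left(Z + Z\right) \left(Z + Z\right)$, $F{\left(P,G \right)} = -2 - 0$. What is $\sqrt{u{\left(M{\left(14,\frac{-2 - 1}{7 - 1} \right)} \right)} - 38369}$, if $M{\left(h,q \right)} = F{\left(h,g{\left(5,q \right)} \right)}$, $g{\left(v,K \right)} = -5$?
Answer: $i \sqrt{38353} \approx 195.84 i$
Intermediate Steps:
$F{\left(P,G \right)} = -2$ ($F{\left(P,G \right)} = -2 + 0 = -2$)
$M{\left(h,q \right)} = -2$
$u{\left(Z \right)} = 4 Z^{2}$ ($u{\left(Z \right)} = 2 Z 2 Z = 4 Z^{2}$)
$\sqrt{u{\left(M{\left(14,\frac{-2 - 1}{7 - 1} \right)} \right)} - 38369} = \sqrt{4 \left(-2\right)^{2} - 38369} = \sqrt{4 \cdot 4 - 38369} = \sqrt{16 - 38369} = \sqrt{-38353} = i \sqrt{38353}$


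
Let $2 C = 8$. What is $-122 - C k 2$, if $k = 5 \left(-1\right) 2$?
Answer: $-42$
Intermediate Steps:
$C = 4$ ($C = \frac{1}{2} \cdot 8 = 4$)
$k = -10$ ($k = \left(-5\right) 2 = -10$)
$-122 - C k 2 = -122 - 4 \left(-10\right) 2 = -122 - \left(-40\right) 2 = -122 - -80 = -122 + 80 = -42$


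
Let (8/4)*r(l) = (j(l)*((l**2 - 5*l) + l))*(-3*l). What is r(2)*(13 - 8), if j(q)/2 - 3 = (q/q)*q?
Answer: 600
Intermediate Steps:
j(q) = 6 + 2*q (j(q) = 6 + 2*((q/q)*q) = 6 + 2*(1*q) = 6 + 2*q)
r(l) = -3*l*(6 + 2*l)*(l**2 - 4*l)/2 (r(l) = (((6 + 2*l)*((l**2 - 5*l) + l))*(-3*l))/2 = (((6 + 2*l)*(l**2 - 4*l))*(-3*l))/2 = (-3*l*(6 + 2*l)*(l**2 - 4*l))/2 = -3*l*(6 + 2*l)*(l**2 - 4*l)/2)
r(2)*(13 - 8) = (3*2**2*(12 + 2 - 1*2**2))*(13 - 8) = (3*4*(12 + 2 - 1*4))*5 = (3*4*(12 + 2 - 4))*5 = (3*4*10)*5 = 120*5 = 600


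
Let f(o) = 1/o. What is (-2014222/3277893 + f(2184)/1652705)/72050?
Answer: -807816650612883/94718371711165202000 ≈ -8.5286e-6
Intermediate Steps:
(-2014222/3277893 + f(2184)/1652705)/72050 = (-2014222/3277893 + 1/(2184*1652705))/72050 = (-2014222*1/3277893 + (1/2184)*(1/1652705))*(1/72050) = (-2014222/3277893 + 1/3609507720)*(1/72050) = -807816650612883/1314620009870440*1/72050 = -807816650612883/94718371711165202000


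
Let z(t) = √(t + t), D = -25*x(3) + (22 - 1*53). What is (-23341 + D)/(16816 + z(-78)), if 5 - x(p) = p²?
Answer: -97835488/70694503 + 11636*I*√39/70694503 ≈ -1.3839 + 0.0010279*I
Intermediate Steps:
x(p) = 5 - p²
D = 69 (D = -25*(5 - 1*3²) + (22 - 1*53) = -25*(5 - 1*9) + (22 - 53) = -25*(5 - 9) - 31 = -25*(-4) - 31 = 100 - 31 = 69)
z(t) = √2*√t (z(t) = √(2*t) = √2*√t)
(-23341 + D)/(16816 + z(-78)) = (-23341 + 69)/(16816 + √2*√(-78)) = -23272/(16816 + √2*(I*√78)) = -23272/(16816 + 2*I*√39)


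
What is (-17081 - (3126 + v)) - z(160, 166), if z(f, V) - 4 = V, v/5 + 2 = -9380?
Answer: 26533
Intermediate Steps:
v = -46910 (v = -10 + 5*(-9380) = -10 - 46900 = -46910)
z(f, V) = 4 + V
(-17081 - (3126 + v)) - z(160, 166) = (-17081 - (3126 - 46910)) - (4 + 166) = (-17081 - 1*(-43784)) - 1*170 = (-17081 + 43784) - 170 = 26703 - 170 = 26533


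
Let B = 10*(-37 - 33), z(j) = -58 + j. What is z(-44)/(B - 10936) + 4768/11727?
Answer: 28338301/68227686 ≈ 0.41535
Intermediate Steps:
B = -700 (B = 10*(-70) = -700)
z(-44)/(B - 10936) + 4768/11727 = (-58 - 44)/(-700 - 10936) + 4768/11727 = -102/(-11636) + 4768*(1/11727) = -102*(-1/11636) + 4768/11727 = 51/5818 + 4768/11727 = 28338301/68227686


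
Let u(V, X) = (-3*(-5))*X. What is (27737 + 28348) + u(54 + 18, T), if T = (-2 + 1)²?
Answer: 56100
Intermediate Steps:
T = 1 (T = (-1)² = 1)
u(V, X) = 15*X
(27737 + 28348) + u(54 + 18, T) = (27737 + 28348) + 15*1 = 56085 + 15 = 56100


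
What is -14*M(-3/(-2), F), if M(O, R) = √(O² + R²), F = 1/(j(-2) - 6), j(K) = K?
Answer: -7*√145/4 ≈ -21.073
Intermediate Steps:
F = -⅛ (F = 1/(-2 - 6) = 1/(-8) = -⅛ ≈ -0.12500)
-14*M(-3/(-2), F) = -14*√((-3/(-2))² + (-⅛)²) = -14*√((-3*(-½))² + 1/64) = -14*√((3/2)² + 1/64) = -14*√(9/4 + 1/64) = -7*√145/4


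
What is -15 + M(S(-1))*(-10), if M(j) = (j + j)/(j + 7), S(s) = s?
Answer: -35/3 ≈ -11.667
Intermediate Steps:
M(j) = 2*j/(7 + j) (M(j) = (2*j)/(7 + j) = 2*j/(7 + j))
-15 + M(S(-1))*(-10) = -15 + (2*(-1)/(7 - 1))*(-10) = -15 + (2*(-1)/6)*(-10) = -15 + (2*(-1)*(1/6))*(-10) = -15 - 1/3*(-10) = -15 + 10/3 = -35/3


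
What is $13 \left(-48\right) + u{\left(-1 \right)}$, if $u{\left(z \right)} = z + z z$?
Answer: $-624$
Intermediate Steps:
$u{\left(z \right)} = z + z^{2}$
$13 \left(-48\right) + u{\left(-1 \right)} = 13 \left(-48\right) - \left(1 - 1\right) = -624 - 0 = -624 + 0 = -624$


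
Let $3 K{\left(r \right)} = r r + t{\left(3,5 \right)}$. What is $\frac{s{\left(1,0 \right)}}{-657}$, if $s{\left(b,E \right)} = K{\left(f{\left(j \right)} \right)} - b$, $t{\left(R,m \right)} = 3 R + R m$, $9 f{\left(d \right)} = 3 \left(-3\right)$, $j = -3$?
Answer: $- \frac{22}{1971} \approx -0.011162$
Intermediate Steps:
$f{\left(d \right)} = -1$ ($f{\left(d \right)} = \frac{3 \left(-3\right)}{9} = \frac{1}{9} \left(-9\right) = -1$)
$K{\left(r \right)} = 8 + \frac{r^{2}}{3}$ ($K{\left(r \right)} = \frac{r r + 3 \left(3 + 5\right)}{3} = \frac{r^{2} + 3 \cdot 8}{3} = \frac{r^{2} + 24}{3} = \frac{24 + r^{2}}{3} = 8 + \frac{r^{2}}{3}$)
$s{\left(b,E \right)} = \frac{25}{3} - b$ ($s{\left(b,E \right)} = \left(8 + \frac{\left(-1\right)^{2}}{3}\right) - b = \left(8 + \frac{1}{3} \cdot 1\right) - b = \left(8 + \frac{1}{3}\right) - b = \frac{25}{3} - b$)
$\frac{s{\left(1,0 \right)}}{-657} = \frac{\frac{25}{3} - 1}{-657} = \left(\frac{25}{3} - 1\right) \left(- \frac{1}{657}\right) = \frac{22}{3} \left(- \frac{1}{657}\right) = - \frac{22}{1971}$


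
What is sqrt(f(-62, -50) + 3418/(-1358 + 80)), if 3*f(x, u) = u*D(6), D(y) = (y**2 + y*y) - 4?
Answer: I*sqrt(51539539)/213 ≈ 33.705*I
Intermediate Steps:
D(y) = -4 + 2*y**2 (D(y) = (y**2 + y**2) - 4 = 2*y**2 - 4 = -4 + 2*y**2)
f(x, u) = 68*u/3 (f(x, u) = (u*(-4 + 2*6**2))/3 = (u*(-4 + 2*36))/3 = (u*(-4 + 72))/3 = (u*68)/3 = (68*u)/3 = 68*u/3)
sqrt(f(-62, -50) + 3418/(-1358 + 80)) = sqrt((68/3)*(-50) + 3418/(-1358 + 80)) = sqrt(-3400/3 + 3418/(-1278)) = sqrt(-3400/3 + 3418*(-1/1278)) = sqrt(-3400/3 - 1709/639) = sqrt(-725909/639) = I*sqrt(51539539)/213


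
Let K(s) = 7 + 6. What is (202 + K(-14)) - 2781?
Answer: -2566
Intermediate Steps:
K(s) = 13
(202 + K(-14)) - 2781 = (202 + 13) - 2781 = 215 - 2781 = -2566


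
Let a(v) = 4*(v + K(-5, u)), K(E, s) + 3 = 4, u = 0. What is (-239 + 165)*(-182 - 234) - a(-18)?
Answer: 30852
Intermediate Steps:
K(E, s) = 1 (K(E, s) = -3 + 4 = 1)
a(v) = 4 + 4*v (a(v) = 4*(v + 1) = 4*(1 + v) = 4 + 4*v)
(-239 + 165)*(-182 - 234) - a(-18) = (-239 + 165)*(-182 - 234) - (4 + 4*(-18)) = -74*(-416) - (4 - 72) = 30784 - 1*(-68) = 30784 + 68 = 30852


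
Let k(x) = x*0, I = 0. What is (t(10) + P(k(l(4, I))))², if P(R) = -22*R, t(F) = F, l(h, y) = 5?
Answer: 100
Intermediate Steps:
k(x) = 0
(t(10) + P(k(l(4, I))))² = (10 - 22*0)² = (10 + 0)² = 10² = 100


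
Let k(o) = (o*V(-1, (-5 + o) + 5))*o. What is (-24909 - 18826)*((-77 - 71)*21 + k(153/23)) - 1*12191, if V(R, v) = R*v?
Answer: 1810332541658/12167 ≈ 1.4879e+8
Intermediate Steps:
k(o) = -o³ (k(o) = (o*(-((-5 + o) + 5)))*o = (o*(-o))*o = (-o²)*o = -o³)
(-24909 - 18826)*((-77 - 71)*21 + k(153/23)) - 1*12191 = (-24909 - 18826)*((-77 - 71)*21 - (153/23)³) - 1*12191 = -43735*(-148*21 - (153*(1/23))³) - 12191 = -43735*(-3108 - (153/23)³) - 12191 = -43735*(-3108 - 1*3581577/12167) - 12191 = -43735*(-3108 - 3581577/12167) - 12191 = -43735*(-41396613/12167) - 12191 = 1810480869555/12167 - 12191 = 1810332541658/12167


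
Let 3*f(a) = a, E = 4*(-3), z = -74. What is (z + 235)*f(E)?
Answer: -644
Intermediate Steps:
E = -12
f(a) = a/3
(z + 235)*f(E) = (-74 + 235)*((1/3)*(-12)) = 161*(-4) = -644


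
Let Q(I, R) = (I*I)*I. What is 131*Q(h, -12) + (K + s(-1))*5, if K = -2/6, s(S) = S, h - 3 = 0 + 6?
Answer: 286477/3 ≈ 95492.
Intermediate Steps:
h = 9 (h = 3 + (0 + 6) = 3 + 6 = 9)
Q(I, R) = I**3 (Q(I, R) = I**2*I = I**3)
K = -1/3 (K = -2*1/6 = -1/3 ≈ -0.33333)
131*Q(h, -12) + (K + s(-1))*5 = 131*9**3 + (-1/3 - 1)*5 = 131*729 - 4/3*5 = 95499 - 20/3 = 286477/3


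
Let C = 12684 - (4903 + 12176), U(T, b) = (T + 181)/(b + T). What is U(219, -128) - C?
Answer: 400345/91 ≈ 4399.4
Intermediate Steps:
U(T, b) = (181 + T)/(T + b)
C = -4395 (C = 12684 - 1*17079 = 12684 - 17079 = -4395)
U(219, -128) - C = (181 + 219)/(219 - 128) - 1*(-4395) = 400/91 + 4395 = 400345/91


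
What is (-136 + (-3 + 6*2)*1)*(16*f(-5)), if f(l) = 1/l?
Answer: 2032/5 ≈ 406.40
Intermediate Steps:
(-136 + (-3 + 6*2)*1)*(16*f(-5)) = (-136 + (-3 + 6*2)*1)*(16/(-5)) = (-136 + (-3 + 12)*1)*(16*(-⅕)) = (-136 + 9*1)*(-16/5) = (-136 + 9)*(-16/5) = -127*(-16/5) = 2032/5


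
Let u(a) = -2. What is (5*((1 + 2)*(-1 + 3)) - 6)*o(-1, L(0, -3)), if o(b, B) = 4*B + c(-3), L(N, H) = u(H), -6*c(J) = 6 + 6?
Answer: -240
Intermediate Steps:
c(J) = -2 (c(J) = -(6 + 6)/6 = -⅙*12 = -2)
L(N, H) = -2
o(b, B) = -2 + 4*B (o(b, B) = 4*B - 2 = -2 + 4*B)
(5*((1 + 2)*(-1 + 3)) - 6)*o(-1, L(0, -3)) = (5*((1 + 2)*(-1 + 3)) - 6)*(-2 + 4*(-2)) = (5*(3*2) - 6)*(-2 - 8) = (5*6 - 6)*(-10) = (30 - 6)*(-10) = 24*(-10) = -240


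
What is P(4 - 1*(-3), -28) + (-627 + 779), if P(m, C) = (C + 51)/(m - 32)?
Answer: 3777/25 ≈ 151.08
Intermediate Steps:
P(m, C) = (51 + C)/(-32 + m)
P(4 - 1*(-3), -28) + (-627 + 779) = (51 - 28)/(-32 + (4 - 1*(-3))) + (-627 + 779) = 23/(-32 + (4 + 3)) + 152 = 23/(-32 + 7) + 152 = 23/(-25) + 152 = -1/25*23 + 152 = -23/25 + 152 = 3777/25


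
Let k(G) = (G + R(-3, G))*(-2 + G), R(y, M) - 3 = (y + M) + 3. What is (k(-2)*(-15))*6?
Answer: -360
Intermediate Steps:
R(y, M) = 6 + M + y (R(y, M) = 3 + ((y + M) + 3) = 3 + ((M + y) + 3) = 3 + (3 + M + y) = 6 + M + y)
k(G) = (-2 + G)*(3 + 2*G) (k(G) = (G + (6 + G - 3))*(-2 + G) = (G + (3 + G))*(-2 + G) = (3 + 2*G)*(-2 + G) = (-2 + G)*(3 + 2*G))
(k(-2)*(-15))*6 = ((-6 - 1*(-2) + 2*(-2)**2)*(-15))*6 = ((-6 + 2 + 2*4)*(-15))*6 = ((-6 + 2 + 8)*(-15))*6 = (4*(-15))*6 = -60*6 = -360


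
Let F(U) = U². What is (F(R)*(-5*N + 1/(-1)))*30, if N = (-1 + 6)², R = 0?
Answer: 0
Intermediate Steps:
N = 25 (N = 5² = 25)
(F(R)*(-5*N + 1/(-1)))*30 = (0²*(-5*25 + 1/(-1)))*30 = (0*(-125 - 1))*30 = (0*(-126))*30 = 0*30 = 0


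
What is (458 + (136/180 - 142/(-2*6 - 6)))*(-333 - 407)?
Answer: -3107852/9 ≈ -3.4532e+5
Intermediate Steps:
(458 + (136/180 - 142/(-2*6 - 6)))*(-333 - 407) = (458 + (136*(1/180) - 142/(-12 - 6)))*(-740) = (458 + (34/45 - 142/(-18)))*(-740) = (458 + (34/45 - 142*(-1/18)))*(-740) = (458 + (34/45 + 71/9))*(-740) = (458 + 389/45)*(-740) = (20999/45)*(-740) = -3107852/9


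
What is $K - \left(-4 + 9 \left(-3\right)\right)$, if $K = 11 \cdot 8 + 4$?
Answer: $123$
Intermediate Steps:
$K = 92$ ($K = 88 + 4 = 92$)
$K - \left(-4 + 9 \left(-3\right)\right) = 92 - \left(-4 + 9 \left(-3\right)\right) = 92 - \left(-4 - 27\right) = 92 - -31 = 92 + 31 = 123$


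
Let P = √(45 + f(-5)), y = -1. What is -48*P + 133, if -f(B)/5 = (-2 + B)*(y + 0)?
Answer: 133 - 48*√10 ≈ -18.789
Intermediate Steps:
f(B) = -10 + 5*B (f(B) = -5*(-2 + B)*(-1 + 0) = -5*(-2 + B)*(-1) = -5*(2 - B) = -10 + 5*B)
P = √10 (P = √(45 + (-10 + 5*(-5))) = √(45 + (-10 - 25)) = √(45 - 35) = √10 ≈ 3.1623)
-48*P + 133 = -48*√10 + 133 = 133 - 48*√10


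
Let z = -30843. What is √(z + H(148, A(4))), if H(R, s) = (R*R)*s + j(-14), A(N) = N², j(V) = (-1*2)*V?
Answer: √319649 ≈ 565.38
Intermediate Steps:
j(V) = -2*V
H(R, s) = 28 + s*R² (H(R, s) = (R*R)*s - 2*(-14) = R²*s + 28 = s*R² + 28 = 28 + s*R²)
√(z + H(148, A(4))) = √(-30843 + (28 + 4²*148²)) = √(-30843 + (28 + 16*21904)) = √(-30843 + (28 + 350464)) = √(-30843 + 350492) = √319649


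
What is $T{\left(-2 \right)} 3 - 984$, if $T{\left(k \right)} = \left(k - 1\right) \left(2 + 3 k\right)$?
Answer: $-948$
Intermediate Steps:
$T{\left(k \right)} = \left(-1 + k\right) \left(2 + 3 k\right)$
$T{\left(-2 \right)} 3 - 984 = \left(-2 - -2 + 3 \left(-2\right)^{2}\right) 3 - 984 = \left(-2 + 2 + 3 \cdot 4\right) 3 - 984 = \left(-2 + 2 + 12\right) 3 - 984 = 12 \cdot 3 - 984 = 36 - 984 = -948$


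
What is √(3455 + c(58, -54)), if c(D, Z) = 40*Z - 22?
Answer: √1273 ≈ 35.679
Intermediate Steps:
c(D, Z) = -22 + 40*Z
√(3455 + c(58, -54)) = √(3455 + (-22 + 40*(-54))) = √(3455 + (-22 - 2160)) = √(3455 - 2182) = √1273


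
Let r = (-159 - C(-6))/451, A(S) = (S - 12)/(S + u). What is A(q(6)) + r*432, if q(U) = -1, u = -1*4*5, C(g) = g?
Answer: -1382153/9471 ≈ -145.94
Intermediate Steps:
u = -20 (u = -4*5 = -20)
A(S) = (-12 + S)/(-20 + S) (A(S) = (S - 12)/(S - 20) = (-12 + S)/(-20 + S))
r = -153/451 (r = (-159 - 1*(-6))/451 = (-159 + 6)*(1/451) = -153*1/451 = -153/451 ≈ -0.33925)
A(q(6)) + r*432 = (-12 - 1)/(-20 - 1) - 153/451*432 = -13/(-21) - 66096/451 = -1/21*(-13) - 66096/451 = 13/21 - 66096/451 = -1382153/9471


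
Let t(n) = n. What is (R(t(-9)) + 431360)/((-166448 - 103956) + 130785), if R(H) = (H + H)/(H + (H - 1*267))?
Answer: -40979206/13263805 ≈ -3.0896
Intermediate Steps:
R(H) = 2*H/(-267 + 2*H) (R(H) = (2*H)/(H + (H - 267)) = (2*H)/(H + (-267 + H)) = (2*H)/(-267 + 2*H) = 2*H/(-267 + 2*H))
(R(t(-9)) + 431360)/((-166448 - 103956) + 130785) = (2*(-9)/(-267 + 2*(-9)) + 431360)/((-166448 - 103956) + 130785) = (2*(-9)/(-267 - 18) + 431360)/(-270404 + 130785) = (2*(-9)/(-285) + 431360)/(-139619) = (2*(-9)*(-1/285) + 431360)*(-1/139619) = (6/95 + 431360)*(-1/139619) = (40979206/95)*(-1/139619) = -40979206/13263805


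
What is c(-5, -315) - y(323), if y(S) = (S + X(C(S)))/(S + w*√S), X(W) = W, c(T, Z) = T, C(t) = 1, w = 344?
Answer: -589741/118013 - 111456*√323/38118199 ≈ -5.0498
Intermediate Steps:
y(S) = (1 + S)/(S + 344*√S) (y(S) = (S + 1)/(S + 344*√S) = (1 + S)/(S + 344*√S))
c(-5, -315) - y(323) = -5 - (1 + 323)/(323 + 344*√323) = -5 - 324/(323 + 344*√323)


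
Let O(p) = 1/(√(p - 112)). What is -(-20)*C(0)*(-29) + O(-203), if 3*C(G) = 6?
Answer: -1160 - I*√35/105 ≈ -1160.0 - 0.056344*I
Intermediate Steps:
C(G) = 2 (C(G) = (⅓)*6 = 2)
O(p) = (-112 + p)^(-½) (O(p) = 1/(√(-112 + p)) = (-112 + p)^(-½))
-(-20)*C(0)*(-29) + O(-203) = -(-20)*2*(-29) + (-112 - 203)^(-½) = -20*(-2)*(-29) + (-315)^(-½) = 40*(-29) - I*√35/105 = -1160 - I*√35/105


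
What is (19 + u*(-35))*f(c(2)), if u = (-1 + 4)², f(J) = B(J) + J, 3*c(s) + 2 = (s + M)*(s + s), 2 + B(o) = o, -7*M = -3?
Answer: -6512/7 ≈ -930.29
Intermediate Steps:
M = 3/7 (M = -⅐*(-3) = 3/7 ≈ 0.42857)
B(o) = -2 + o
c(s) = -⅔ + 2*s*(3/7 + s)/3 (c(s) = -⅔ + ((s + 3/7)*(s + s))/3 = -⅔ + ((3/7 + s)*(2*s))/3 = -⅔ + (2*s*(3/7 + s))/3 = -⅔ + 2*s*(3/7 + s)/3)
f(J) = -2 + 2*J (f(J) = (-2 + J) + J = -2 + 2*J)
u = 9 (u = 3² = 9)
(19 + u*(-35))*f(c(2)) = (19 + 9*(-35))*(-2 + 2*(-⅔ + (⅔)*2² + (2/7)*2)) = (19 - 315)*(-2 + 2*(-⅔ + (⅔)*4 + 4/7)) = -296*(-2 + 2*(-⅔ + 8/3 + 4/7)) = -296*(-2 + 2*(18/7)) = -296*(-2 + 36/7) = -296*22/7 = -6512/7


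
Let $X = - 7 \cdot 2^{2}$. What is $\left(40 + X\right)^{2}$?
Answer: $144$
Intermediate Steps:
$X = -28$ ($X = \left(-7\right) 4 = -28$)
$\left(40 + X\right)^{2} = \left(40 - 28\right)^{2} = 12^{2} = 144$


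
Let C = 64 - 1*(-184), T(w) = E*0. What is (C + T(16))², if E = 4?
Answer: 61504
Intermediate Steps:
T(w) = 0 (T(w) = 4*0 = 0)
C = 248 (C = 64 + 184 = 248)
(C + T(16))² = (248 + 0)² = 248² = 61504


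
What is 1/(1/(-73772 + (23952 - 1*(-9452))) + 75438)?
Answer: 40368/3045281183 ≈ 1.3256e-5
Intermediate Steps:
1/(1/(-73772 + (23952 - 1*(-9452))) + 75438) = 1/(1/(-73772 + (23952 + 9452)) + 75438) = 1/(1/(-73772 + 33404) + 75438) = 1/(1/(-40368) + 75438) = 1/(-1/40368 + 75438) = 1/(3045281183/40368) = 40368/3045281183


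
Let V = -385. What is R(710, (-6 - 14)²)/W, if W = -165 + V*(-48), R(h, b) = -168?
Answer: -56/6105 ≈ -0.0091728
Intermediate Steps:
W = 18315 (W = -165 - 385*(-48) = -165 + 18480 = 18315)
R(710, (-6 - 14)²)/W = -168/18315 = -168*1/18315 = -56/6105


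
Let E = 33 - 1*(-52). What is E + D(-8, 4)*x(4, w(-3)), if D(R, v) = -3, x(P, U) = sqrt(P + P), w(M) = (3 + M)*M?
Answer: 85 - 6*sqrt(2) ≈ 76.515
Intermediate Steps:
w(M) = M*(3 + M)
x(P, U) = sqrt(2)*sqrt(P) (x(P, U) = sqrt(2*P) = sqrt(2)*sqrt(P))
E = 85 (E = 33 + 52 = 85)
E + D(-8, 4)*x(4, w(-3)) = 85 - 3*sqrt(2)*sqrt(4) = 85 - 3*sqrt(2)*2 = 85 - 6*sqrt(2)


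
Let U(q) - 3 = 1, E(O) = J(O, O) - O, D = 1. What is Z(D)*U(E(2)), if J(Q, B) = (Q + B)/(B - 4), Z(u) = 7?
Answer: 28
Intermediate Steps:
J(Q, B) = (B + Q)/(-4 + B)
E(O) = -O + 2*O/(-4 + O) (E(O) = (O + O)/(-4 + O) - O = (2*O)/(-4 + O) - O = 2*O/(-4 + O) - O = -O + 2*O/(-4 + O))
U(q) = 4 (U(q) = 3 + 1 = 4)
Z(D)*U(E(2)) = 7*4 = 28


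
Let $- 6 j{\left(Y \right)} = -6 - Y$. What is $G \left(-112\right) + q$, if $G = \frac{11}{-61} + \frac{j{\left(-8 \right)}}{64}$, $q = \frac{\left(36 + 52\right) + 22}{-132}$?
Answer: $\frac{4867}{244} \approx 19.947$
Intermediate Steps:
$j{\left(Y \right)} = 1 + \frac{Y}{6}$ ($j{\left(Y \right)} = - \frac{-6 - Y}{6} = 1 + \frac{Y}{6}$)
$q = - \frac{5}{6}$ ($q = \left(88 + 22\right) \left(- \frac{1}{132}\right) = 110 \left(- \frac{1}{132}\right) = - \frac{5}{6} \approx -0.83333$)
$G = - \frac{2173}{11712}$ ($G = \frac{11}{-61} + \frac{1 + \frac{1}{6} \left(-8\right)}{64} = 11 \left(- \frac{1}{61}\right) + \left(1 - \frac{4}{3}\right) \frac{1}{64} = - \frac{11}{61} - \frac{1}{192} = - \frac{2173}{11712} \approx -0.18554$)
$G \left(-112\right) + q = \left(- \frac{2173}{11712}\right) \left(-112\right) - \frac{5}{6} = \frac{15211}{732} - \frac{5}{6} = \frac{4867}{244}$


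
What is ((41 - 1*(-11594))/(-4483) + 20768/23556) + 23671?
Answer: 624878317898/26400387 ≈ 23669.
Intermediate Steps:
((41 - 1*(-11594))/(-4483) + 20768/23556) + 23671 = ((41 + 11594)*(-1/4483) + 20768*(1/23556)) + 23671 = (11635*(-1/4483) + 5192/5889) + 23671 = (-11635/4483 + 5192/5889) + 23671 = -45242779/26400387 + 23671 = 624878317898/26400387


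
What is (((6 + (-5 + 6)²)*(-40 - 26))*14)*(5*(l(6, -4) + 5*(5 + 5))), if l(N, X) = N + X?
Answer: -1681680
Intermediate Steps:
(((6 + (-5 + 6)²)*(-40 - 26))*14)*(5*(l(6, -4) + 5*(5 + 5))) = (((6 + (-5 + 6)²)*(-40 - 26))*14)*(5*((6 - 4) + 5*(5 + 5))) = (((6 + 1²)*(-66))*14)*(5*(2 + 5*10)) = (((6 + 1)*(-66))*14)*(5*(2 + 50)) = ((7*(-66))*14)*(5*52) = -462*14*260 = -6468*260 = -1681680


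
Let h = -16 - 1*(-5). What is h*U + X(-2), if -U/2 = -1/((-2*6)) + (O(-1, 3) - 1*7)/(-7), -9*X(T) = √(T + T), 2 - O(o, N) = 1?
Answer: 869/42 - 2*I/9 ≈ 20.69 - 0.22222*I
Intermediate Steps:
O(o, N) = 1 (O(o, N) = 2 - 1*1 = 2 - 1 = 1)
h = -11 (h = -16 + 5 = -11)
X(T) = -√2*√T/9 (X(T) = -√(T + T)/9 = -√2*√T/9)
U = -79/42 (U = -2*(-1/((-2*6)) + (1 - 1*7)/(-7)) = -2*(-1/(-12) + (1 - 7)*(-⅐)) = -2*(-1*(-1/12) - 6*(-⅐)) = -2*(1/12 + 6/7) = -2*79/84 = -79/42 ≈ -1.8810)
h*U + X(-2) = -11*(-79/42) - √2*√(-2)/9 = 869/42 - √2*I*√2/9 = 869/42 - 2*I/9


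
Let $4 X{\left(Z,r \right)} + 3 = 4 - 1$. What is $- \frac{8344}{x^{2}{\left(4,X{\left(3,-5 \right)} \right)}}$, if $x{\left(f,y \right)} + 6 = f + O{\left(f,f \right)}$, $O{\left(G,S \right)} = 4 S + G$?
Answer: $- \frac{2086}{81} \approx -25.753$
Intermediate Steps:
$X{\left(Z,r \right)} = 0$ ($X{\left(Z,r \right)} = - \frac{3}{4} + \frac{4 - 1}{4} = - \frac{3}{4} + \frac{1}{4} \cdot 3 = - \frac{3}{4} + \frac{3}{4} = 0$)
$O{\left(G,S \right)} = G + 4 S$
$x{\left(f,y \right)} = -6 + 6 f$ ($x{\left(f,y \right)} = -6 + \left(f + \left(f + 4 f\right)\right) = -6 + \left(f + 5 f\right) = -6 + 6 f$)
$- \frac{8344}{x^{2}{\left(4,X{\left(3,-5 \right)} \right)}} = - \frac{8344}{\left(-6 + 6 \cdot 4\right)^{2}} = - \frac{8344}{\left(-6 + 24\right)^{2}} = - \frac{8344}{18^{2}} = - \frac{8344}{324} = \left(-8344\right) \frac{1}{324} = - \frac{2086}{81}$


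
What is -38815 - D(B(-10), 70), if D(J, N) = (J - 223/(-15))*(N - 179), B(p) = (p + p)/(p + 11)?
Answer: -590618/15 ≈ -39375.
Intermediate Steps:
B(p) = 2*p/(11 + p) (B(p) = (2*p)/(11 + p) = 2*p/(11 + p))
D(J, N) = (-179 + N)*(223/15 + J) (D(J, N) = (J - 223*(-1/15))*(-179 + N) = (J + 223/15)*(-179 + N) = (223/15 + J)*(-179 + N) = (-179 + N)*(223/15 + J))
-38815 - D(B(-10), 70) = -38815 - (-39917/15 - 358*(-10)/(11 - 10) + (223/15)*70 + (2*(-10)/(11 - 10))*70) = -38815 - (-39917/15 - 358*(-10)/1 + 3122/3 + (2*(-10)/1)*70) = -38815 - (-39917/15 - 358*(-10) + 3122/3 + (2*(-10)*1)*70) = -38815 - (-39917/15 - 179*(-20) + 3122/3 - 20*70) = -38815 - (-39917/15 + 3580 + 3122/3 - 1400) = -38815 - 1*8393/15 = -38815 - 8393/15 = -590618/15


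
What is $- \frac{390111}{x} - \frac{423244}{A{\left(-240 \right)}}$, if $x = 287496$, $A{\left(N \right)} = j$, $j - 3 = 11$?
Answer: $- \frac{20281069763}{670824} \approx -30233.0$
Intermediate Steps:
$j = 14$ ($j = 3 + 11 = 14$)
$A{\left(N \right)} = 14$
$- \frac{390111}{x} - \frac{423244}{A{\left(-240 \right)}} = - \frac{390111}{287496} - \frac{423244}{14} = \left(-390111\right) \frac{1}{287496} - \frac{211622}{7} = - \frac{130037}{95832} - \frac{211622}{7} = - \frac{20281069763}{670824}$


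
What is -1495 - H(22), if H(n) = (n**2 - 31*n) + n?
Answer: -1319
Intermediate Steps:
H(n) = n**2 - 30*n
-1495 - H(22) = -1495 - 22*(-30 + 22) = -1495 - 22*(-8) = -1495 - 1*(-176) = -1495 + 176 = -1319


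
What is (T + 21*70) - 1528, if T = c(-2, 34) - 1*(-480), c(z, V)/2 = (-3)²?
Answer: 440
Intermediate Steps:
c(z, V) = 18 (c(z, V) = 2*(-3)² = 2*9 = 18)
T = 498 (T = 18 - 1*(-480) = 18 + 480 = 498)
(T + 21*70) - 1528 = (498 + 21*70) - 1528 = (498 + 1470) - 1528 = 1968 - 1528 = 440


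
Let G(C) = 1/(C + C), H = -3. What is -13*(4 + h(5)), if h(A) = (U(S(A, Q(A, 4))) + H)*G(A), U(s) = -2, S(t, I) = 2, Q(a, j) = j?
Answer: -91/2 ≈ -45.500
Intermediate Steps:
G(C) = 1/(2*C)
h(A) = -5/(2*A) (h(A) = (-2 - 3)*(1/(2*A)) = -5/(2*A))
-13*(4 + h(5)) = -13*(4 - 5/2/5) = -13*(4 - 5/2*1/5) = -13*(4 - 1/2) = -13*7/2 = -91/2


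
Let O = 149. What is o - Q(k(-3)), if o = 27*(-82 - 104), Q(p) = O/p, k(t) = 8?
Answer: -40325/8 ≈ -5040.6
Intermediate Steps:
Q(p) = 149/p
o = -5022 (o = 27*(-186) = -5022)
o - Q(k(-3)) = -5022 - 149/8 = -40325/8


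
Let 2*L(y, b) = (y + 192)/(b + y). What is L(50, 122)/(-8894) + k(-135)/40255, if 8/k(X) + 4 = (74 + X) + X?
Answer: -123301143/1539520271000 ≈ -8.0091e-5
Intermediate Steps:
L(y, b) = (192 + y)/(2*(b + y)) (L(y, b) = ((y + 192)/(b + y))/2 = ((192 + y)/(b + y))/2 = (192 + y)/(2*(b + y)))
k(X) = 8/(70 + 2*X) (k(X) = 8/(-4 + ((74 + X) + X)) = 8/(-4 + (74 + 2*X)) = 8/(70 + 2*X))
L(50, 122)/(-8894) + k(-135)/40255 = ((96 + (½)*50)/(122 + 50))/(-8894) + (4/(35 - 135))/40255 = ((96 + 25)/172)*(-1/8894) + (4/(-100))*(1/40255) = ((1/172)*121)*(-1/8894) + (4*(-1/100))*(1/40255) = (121/172)*(-1/8894) - 1/25*1/40255 = -121/1529768 - 1/1006375 = -123301143/1539520271000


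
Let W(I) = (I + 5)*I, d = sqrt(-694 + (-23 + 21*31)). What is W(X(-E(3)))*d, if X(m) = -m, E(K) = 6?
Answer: 66*I*sqrt(66) ≈ 536.19*I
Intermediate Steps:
d = I*sqrt(66) (d = sqrt(-694 + (-23 + 651)) = sqrt(-694 + 628) = sqrt(-66) = I*sqrt(66) ≈ 8.124*I)
W(I) = I*(5 + I) (W(I) = (5 + I)*I = I*(5 + I))
W(X(-E(3)))*d = ((-(-1)*6)*(5 - (-1)*6))*(I*sqrt(66)) = ((-1*(-6))*(5 - 1*(-6)))*(I*sqrt(66)) = (6*(5 + 6))*(I*sqrt(66)) = (6*11)*(I*sqrt(66)) = 66*(I*sqrt(66)) = 66*I*sqrt(66)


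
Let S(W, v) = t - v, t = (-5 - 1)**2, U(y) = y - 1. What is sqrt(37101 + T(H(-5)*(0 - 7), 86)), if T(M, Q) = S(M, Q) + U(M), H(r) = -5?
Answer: sqrt(37085) ≈ 192.57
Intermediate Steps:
U(y) = -1 + y
t = 36 (t = (-6)**2 = 36)
S(W, v) = 36 - v
T(M, Q) = 35 + M - Q (T(M, Q) = (36 - Q) + (-1 + M) = 35 + M - Q)
sqrt(37101 + T(H(-5)*(0 - 7), 86)) = sqrt(37101 + (35 - 5*(0 - 7) - 1*86)) = sqrt(37101 + (35 - 5*(-7) - 86)) = sqrt(37101 + (35 + 35 - 86)) = sqrt(37101 - 16) = sqrt(37085)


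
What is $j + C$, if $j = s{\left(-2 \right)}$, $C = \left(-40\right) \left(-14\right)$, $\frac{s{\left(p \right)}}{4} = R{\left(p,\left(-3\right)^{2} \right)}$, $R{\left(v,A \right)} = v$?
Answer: $552$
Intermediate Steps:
$s{\left(p \right)} = 4 p$
$C = 560$
$j = -8$ ($j = 4 \left(-2\right) = -8$)
$j + C = -8 + 560 = 552$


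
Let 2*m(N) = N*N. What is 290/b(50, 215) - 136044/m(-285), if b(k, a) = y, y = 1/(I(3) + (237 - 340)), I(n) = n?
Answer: -261755232/9025 ≈ -29003.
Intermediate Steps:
m(N) = N²/2 (m(N) = (N*N)/2 = N²/2)
y = -1/100 (y = 1/(3 + (237 - 340)) = 1/(3 - 103) = 1/(-100) = -1/100 ≈ -0.010000)
b(k, a) = -1/100
290/b(50, 215) - 136044/m(-285) = 290/(-1/100) - 136044/((½)*(-285)²) = 290*(-100) - 136044/((½)*81225) = -29000 - 136044/81225/2 = -29000 - 136044*2/81225 = -29000 - 30232/9025 = -261755232/9025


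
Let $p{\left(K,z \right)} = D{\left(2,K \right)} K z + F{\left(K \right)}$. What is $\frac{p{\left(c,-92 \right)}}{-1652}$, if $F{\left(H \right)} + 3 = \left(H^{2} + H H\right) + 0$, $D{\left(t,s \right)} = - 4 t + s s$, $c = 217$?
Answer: $\frac{939830909}{1652} \approx 5.6891 \cdot 10^{5}$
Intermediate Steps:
$D{\left(t,s \right)} = s^{2} - 4 t$ ($D{\left(t,s \right)} = - 4 t + s^{2} = s^{2} - 4 t$)
$F{\left(H \right)} = -3 + 2 H^{2}$ ($F{\left(H \right)} = -3 + \left(\left(H^{2} + H H\right) + 0\right) = -3 + \left(\left(H^{2} + H^{2}\right) + 0\right) = -3 + \left(2 H^{2} + 0\right) = -3 + 2 H^{2}$)
$p{\left(K,z \right)} = -3 + 2 K^{2} + K z \left(-8 + K^{2}\right)$ ($p{\left(K,z \right)} = \left(K^{2} - 8\right) K z + \left(-3 + 2 K^{2}\right) = \left(-8 + K^{2}\right) K z + \left(-3 + 2 K^{2}\right) = K \left(-8 + K^{2}\right) z + \left(-3 + 2 K^{2}\right) = K z \left(-8 + K^{2}\right) + \left(-3 + 2 K^{2}\right) = -3 + 2 K^{2} + K z \left(-8 + K^{2}\right)$)
$\frac{p{\left(c,-92 \right)}}{-1652} = \frac{-3 + 2 \cdot 217^{2} + 217 \left(-92\right) \left(-8 + 217^{2}\right)}{-1652} = \left(-3 + 2 \cdot 47089 + 217 \left(-92\right) \left(-8 + 47089\right)\right) \left(- \frac{1}{1652}\right) = \left(-3 + 94178 + 217 \left(-92\right) 47081\right) \left(- \frac{1}{1652}\right) = \left(-3 + 94178 - 939925084\right) \left(- \frac{1}{1652}\right) = \left(-939830909\right) \left(- \frac{1}{1652}\right) = \frac{939830909}{1652}$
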